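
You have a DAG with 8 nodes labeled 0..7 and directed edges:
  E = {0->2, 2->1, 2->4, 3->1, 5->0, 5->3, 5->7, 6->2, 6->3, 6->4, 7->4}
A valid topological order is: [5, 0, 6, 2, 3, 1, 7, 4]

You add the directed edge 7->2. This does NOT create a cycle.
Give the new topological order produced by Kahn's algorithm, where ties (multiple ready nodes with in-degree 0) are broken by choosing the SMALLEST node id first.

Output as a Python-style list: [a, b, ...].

Answer: [5, 0, 6, 3, 7, 2, 1, 4]

Derivation:
Old toposort: [5, 0, 6, 2, 3, 1, 7, 4]
Added edge: 7->2
Position of 7 (6) > position of 2 (3). Must reorder: 7 must now come before 2.
Run Kahn's algorithm (break ties by smallest node id):
  initial in-degrees: [1, 2, 3, 2, 3, 0, 0, 1]
  ready (indeg=0): [5, 6]
  pop 5: indeg[0]->0; indeg[3]->1; indeg[7]->0 | ready=[0, 6, 7] | order so far=[5]
  pop 0: indeg[2]->2 | ready=[6, 7] | order so far=[5, 0]
  pop 6: indeg[2]->1; indeg[3]->0; indeg[4]->2 | ready=[3, 7] | order so far=[5, 0, 6]
  pop 3: indeg[1]->1 | ready=[7] | order so far=[5, 0, 6, 3]
  pop 7: indeg[2]->0; indeg[4]->1 | ready=[2] | order so far=[5, 0, 6, 3, 7]
  pop 2: indeg[1]->0; indeg[4]->0 | ready=[1, 4] | order so far=[5, 0, 6, 3, 7, 2]
  pop 1: no out-edges | ready=[4] | order so far=[5, 0, 6, 3, 7, 2, 1]
  pop 4: no out-edges | ready=[] | order so far=[5, 0, 6, 3, 7, 2, 1, 4]
  Result: [5, 0, 6, 3, 7, 2, 1, 4]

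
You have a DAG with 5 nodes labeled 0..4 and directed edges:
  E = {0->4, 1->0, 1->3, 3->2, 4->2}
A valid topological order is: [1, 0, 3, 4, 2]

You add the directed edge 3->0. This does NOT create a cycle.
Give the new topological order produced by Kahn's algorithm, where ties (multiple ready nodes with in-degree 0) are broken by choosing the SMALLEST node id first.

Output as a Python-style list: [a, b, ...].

Answer: [1, 3, 0, 4, 2]

Derivation:
Old toposort: [1, 0, 3, 4, 2]
Added edge: 3->0
Position of 3 (2) > position of 0 (1). Must reorder: 3 must now come before 0.
Run Kahn's algorithm (break ties by smallest node id):
  initial in-degrees: [2, 0, 2, 1, 1]
  ready (indeg=0): [1]
  pop 1: indeg[0]->1; indeg[3]->0 | ready=[3] | order so far=[1]
  pop 3: indeg[0]->0; indeg[2]->1 | ready=[0] | order so far=[1, 3]
  pop 0: indeg[4]->0 | ready=[4] | order so far=[1, 3, 0]
  pop 4: indeg[2]->0 | ready=[2] | order so far=[1, 3, 0, 4]
  pop 2: no out-edges | ready=[] | order so far=[1, 3, 0, 4, 2]
  Result: [1, 3, 0, 4, 2]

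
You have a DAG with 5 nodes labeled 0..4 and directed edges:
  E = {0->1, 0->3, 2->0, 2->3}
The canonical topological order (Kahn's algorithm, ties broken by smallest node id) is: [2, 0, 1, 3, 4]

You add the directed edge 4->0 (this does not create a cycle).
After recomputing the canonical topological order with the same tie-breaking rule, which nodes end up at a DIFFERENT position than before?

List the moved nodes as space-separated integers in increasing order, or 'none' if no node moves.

Answer: 0 1 3 4

Derivation:
Old toposort: [2, 0, 1, 3, 4]
Added edge 4->0
Recompute Kahn (smallest-id tiebreak):
  initial in-degrees: [2, 1, 0, 2, 0]
  ready (indeg=0): [2, 4]
  pop 2: indeg[0]->1; indeg[3]->1 | ready=[4] | order so far=[2]
  pop 4: indeg[0]->0 | ready=[0] | order so far=[2, 4]
  pop 0: indeg[1]->0; indeg[3]->0 | ready=[1, 3] | order so far=[2, 4, 0]
  pop 1: no out-edges | ready=[3] | order so far=[2, 4, 0, 1]
  pop 3: no out-edges | ready=[] | order so far=[2, 4, 0, 1, 3]
New canonical toposort: [2, 4, 0, 1, 3]
Compare positions:
  Node 0: index 1 -> 2 (moved)
  Node 1: index 2 -> 3 (moved)
  Node 2: index 0 -> 0 (same)
  Node 3: index 3 -> 4 (moved)
  Node 4: index 4 -> 1 (moved)
Nodes that changed position: 0 1 3 4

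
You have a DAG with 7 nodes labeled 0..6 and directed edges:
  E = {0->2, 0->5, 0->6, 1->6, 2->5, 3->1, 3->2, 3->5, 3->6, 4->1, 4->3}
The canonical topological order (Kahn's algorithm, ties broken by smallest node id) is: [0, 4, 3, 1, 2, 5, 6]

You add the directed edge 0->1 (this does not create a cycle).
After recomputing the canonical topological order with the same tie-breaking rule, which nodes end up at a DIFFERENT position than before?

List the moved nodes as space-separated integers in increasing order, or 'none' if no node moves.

Old toposort: [0, 4, 3, 1, 2, 5, 6]
Added edge 0->1
Recompute Kahn (smallest-id tiebreak):
  initial in-degrees: [0, 3, 2, 1, 0, 3, 3]
  ready (indeg=0): [0, 4]
  pop 0: indeg[1]->2; indeg[2]->1; indeg[5]->2; indeg[6]->2 | ready=[4] | order so far=[0]
  pop 4: indeg[1]->1; indeg[3]->0 | ready=[3] | order so far=[0, 4]
  pop 3: indeg[1]->0; indeg[2]->0; indeg[5]->1; indeg[6]->1 | ready=[1, 2] | order so far=[0, 4, 3]
  pop 1: indeg[6]->0 | ready=[2, 6] | order so far=[0, 4, 3, 1]
  pop 2: indeg[5]->0 | ready=[5, 6] | order so far=[0, 4, 3, 1, 2]
  pop 5: no out-edges | ready=[6] | order so far=[0, 4, 3, 1, 2, 5]
  pop 6: no out-edges | ready=[] | order so far=[0, 4, 3, 1, 2, 5, 6]
New canonical toposort: [0, 4, 3, 1, 2, 5, 6]
Compare positions:
  Node 0: index 0 -> 0 (same)
  Node 1: index 3 -> 3 (same)
  Node 2: index 4 -> 4 (same)
  Node 3: index 2 -> 2 (same)
  Node 4: index 1 -> 1 (same)
  Node 5: index 5 -> 5 (same)
  Node 6: index 6 -> 6 (same)
Nodes that changed position: none

Answer: none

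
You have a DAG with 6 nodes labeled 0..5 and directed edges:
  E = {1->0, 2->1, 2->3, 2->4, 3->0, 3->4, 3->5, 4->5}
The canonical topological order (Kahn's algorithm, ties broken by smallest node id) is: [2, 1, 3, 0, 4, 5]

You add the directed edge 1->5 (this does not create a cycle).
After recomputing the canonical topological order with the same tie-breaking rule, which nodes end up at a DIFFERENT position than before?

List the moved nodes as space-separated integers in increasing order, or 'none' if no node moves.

Answer: none

Derivation:
Old toposort: [2, 1, 3, 0, 4, 5]
Added edge 1->5
Recompute Kahn (smallest-id tiebreak):
  initial in-degrees: [2, 1, 0, 1, 2, 3]
  ready (indeg=0): [2]
  pop 2: indeg[1]->0; indeg[3]->0; indeg[4]->1 | ready=[1, 3] | order so far=[2]
  pop 1: indeg[0]->1; indeg[5]->2 | ready=[3] | order so far=[2, 1]
  pop 3: indeg[0]->0; indeg[4]->0; indeg[5]->1 | ready=[0, 4] | order so far=[2, 1, 3]
  pop 0: no out-edges | ready=[4] | order so far=[2, 1, 3, 0]
  pop 4: indeg[5]->0 | ready=[5] | order so far=[2, 1, 3, 0, 4]
  pop 5: no out-edges | ready=[] | order so far=[2, 1, 3, 0, 4, 5]
New canonical toposort: [2, 1, 3, 0, 4, 5]
Compare positions:
  Node 0: index 3 -> 3 (same)
  Node 1: index 1 -> 1 (same)
  Node 2: index 0 -> 0 (same)
  Node 3: index 2 -> 2 (same)
  Node 4: index 4 -> 4 (same)
  Node 5: index 5 -> 5 (same)
Nodes that changed position: none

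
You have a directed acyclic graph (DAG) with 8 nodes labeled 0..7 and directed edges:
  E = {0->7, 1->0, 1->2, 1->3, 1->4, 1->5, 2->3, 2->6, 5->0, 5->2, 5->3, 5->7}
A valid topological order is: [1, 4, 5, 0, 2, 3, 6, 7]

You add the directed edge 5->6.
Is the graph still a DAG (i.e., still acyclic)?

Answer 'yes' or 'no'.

Given toposort: [1, 4, 5, 0, 2, 3, 6, 7]
Position of 5: index 2; position of 6: index 6
New edge 5->6: forward
Forward edge: respects the existing order. Still a DAG, same toposort still valid.
Still a DAG? yes

Answer: yes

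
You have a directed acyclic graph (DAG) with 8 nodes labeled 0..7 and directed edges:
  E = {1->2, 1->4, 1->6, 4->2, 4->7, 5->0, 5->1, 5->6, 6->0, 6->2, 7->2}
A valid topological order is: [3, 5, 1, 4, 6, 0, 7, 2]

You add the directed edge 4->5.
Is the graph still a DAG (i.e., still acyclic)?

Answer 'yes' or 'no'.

Given toposort: [3, 5, 1, 4, 6, 0, 7, 2]
Position of 4: index 3; position of 5: index 1
New edge 4->5: backward (u after v in old order)
Backward edge: old toposort is now invalid. Check if this creates a cycle.
Does 5 already reach 4? Reachable from 5: [0, 1, 2, 4, 5, 6, 7]. YES -> cycle!
Still a DAG? no

Answer: no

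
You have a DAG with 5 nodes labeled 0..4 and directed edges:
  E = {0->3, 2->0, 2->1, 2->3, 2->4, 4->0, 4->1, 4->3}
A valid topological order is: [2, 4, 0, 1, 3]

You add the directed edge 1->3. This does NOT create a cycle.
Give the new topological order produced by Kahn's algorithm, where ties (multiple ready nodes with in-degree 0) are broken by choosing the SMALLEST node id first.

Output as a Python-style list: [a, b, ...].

Old toposort: [2, 4, 0, 1, 3]
Added edge: 1->3
Position of 1 (3) < position of 3 (4). Old order still valid.
Run Kahn's algorithm (break ties by smallest node id):
  initial in-degrees: [2, 2, 0, 4, 1]
  ready (indeg=0): [2]
  pop 2: indeg[0]->1; indeg[1]->1; indeg[3]->3; indeg[4]->0 | ready=[4] | order so far=[2]
  pop 4: indeg[0]->0; indeg[1]->0; indeg[3]->2 | ready=[0, 1] | order so far=[2, 4]
  pop 0: indeg[3]->1 | ready=[1] | order so far=[2, 4, 0]
  pop 1: indeg[3]->0 | ready=[3] | order so far=[2, 4, 0, 1]
  pop 3: no out-edges | ready=[] | order so far=[2, 4, 0, 1, 3]
  Result: [2, 4, 0, 1, 3]

Answer: [2, 4, 0, 1, 3]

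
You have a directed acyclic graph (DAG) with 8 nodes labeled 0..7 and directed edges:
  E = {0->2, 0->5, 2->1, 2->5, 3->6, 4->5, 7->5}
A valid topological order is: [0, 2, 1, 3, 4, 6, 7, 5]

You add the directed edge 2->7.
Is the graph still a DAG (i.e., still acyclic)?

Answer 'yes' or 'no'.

Given toposort: [0, 2, 1, 3, 4, 6, 7, 5]
Position of 2: index 1; position of 7: index 6
New edge 2->7: forward
Forward edge: respects the existing order. Still a DAG, same toposort still valid.
Still a DAG? yes

Answer: yes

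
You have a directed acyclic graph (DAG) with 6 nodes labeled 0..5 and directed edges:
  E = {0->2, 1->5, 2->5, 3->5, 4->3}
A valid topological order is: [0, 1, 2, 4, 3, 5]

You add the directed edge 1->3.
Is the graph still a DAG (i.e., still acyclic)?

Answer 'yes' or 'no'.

Given toposort: [0, 1, 2, 4, 3, 5]
Position of 1: index 1; position of 3: index 4
New edge 1->3: forward
Forward edge: respects the existing order. Still a DAG, same toposort still valid.
Still a DAG? yes

Answer: yes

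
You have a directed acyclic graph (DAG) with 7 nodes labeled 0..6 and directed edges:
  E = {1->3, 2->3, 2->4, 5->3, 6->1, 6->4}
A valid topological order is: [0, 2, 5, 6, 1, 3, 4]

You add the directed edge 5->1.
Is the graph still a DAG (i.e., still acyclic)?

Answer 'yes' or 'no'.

Given toposort: [0, 2, 5, 6, 1, 3, 4]
Position of 5: index 2; position of 1: index 4
New edge 5->1: forward
Forward edge: respects the existing order. Still a DAG, same toposort still valid.
Still a DAG? yes

Answer: yes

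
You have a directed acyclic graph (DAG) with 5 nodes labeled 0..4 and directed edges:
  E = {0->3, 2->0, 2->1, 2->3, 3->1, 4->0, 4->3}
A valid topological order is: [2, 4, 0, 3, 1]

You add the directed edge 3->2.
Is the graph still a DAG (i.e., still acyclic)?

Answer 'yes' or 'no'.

Answer: no

Derivation:
Given toposort: [2, 4, 0, 3, 1]
Position of 3: index 3; position of 2: index 0
New edge 3->2: backward (u after v in old order)
Backward edge: old toposort is now invalid. Check if this creates a cycle.
Does 2 already reach 3? Reachable from 2: [0, 1, 2, 3]. YES -> cycle!
Still a DAG? no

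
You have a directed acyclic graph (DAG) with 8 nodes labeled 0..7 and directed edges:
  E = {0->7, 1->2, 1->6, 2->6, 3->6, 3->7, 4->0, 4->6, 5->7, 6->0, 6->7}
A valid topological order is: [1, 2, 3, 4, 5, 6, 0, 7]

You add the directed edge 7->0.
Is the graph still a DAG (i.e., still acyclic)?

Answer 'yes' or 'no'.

Given toposort: [1, 2, 3, 4, 5, 6, 0, 7]
Position of 7: index 7; position of 0: index 6
New edge 7->0: backward (u after v in old order)
Backward edge: old toposort is now invalid. Check if this creates a cycle.
Does 0 already reach 7? Reachable from 0: [0, 7]. YES -> cycle!
Still a DAG? no

Answer: no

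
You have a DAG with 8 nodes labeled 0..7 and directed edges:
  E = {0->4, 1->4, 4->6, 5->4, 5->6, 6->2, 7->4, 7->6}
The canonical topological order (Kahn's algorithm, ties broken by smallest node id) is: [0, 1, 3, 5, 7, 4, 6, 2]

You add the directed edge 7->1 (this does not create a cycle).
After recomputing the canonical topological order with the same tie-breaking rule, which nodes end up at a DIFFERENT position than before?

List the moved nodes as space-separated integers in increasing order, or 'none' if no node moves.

Answer: 1 3 5 7

Derivation:
Old toposort: [0, 1, 3, 5, 7, 4, 6, 2]
Added edge 7->1
Recompute Kahn (smallest-id tiebreak):
  initial in-degrees: [0, 1, 1, 0, 4, 0, 3, 0]
  ready (indeg=0): [0, 3, 5, 7]
  pop 0: indeg[4]->3 | ready=[3, 5, 7] | order so far=[0]
  pop 3: no out-edges | ready=[5, 7] | order so far=[0, 3]
  pop 5: indeg[4]->2; indeg[6]->2 | ready=[7] | order so far=[0, 3, 5]
  pop 7: indeg[1]->0; indeg[4]->1; indeg[6]->1 | ready=[1] | order so far=[0, 3, 5, 7]
  pop 1: indeg[4]->0 | ready=[4] | order so far=[0, 3, 5, 7, 1]
  pop 4: indeg[6]->0 | ready=[6] | order so far=[0, 3, 5, 7, 1, 4]
  pop 6: indeg[2]->0 | ready=[2] | order so far=[0, 3, 5, 7, 1, 4, 6]
  pop 2: no out-edges | ready=[] | order so far=[0, 3, 5, 7, 1, 4, 6, 2]
New canonical toposort: [0, 3, 5, 7, 1, 4, 6, 2]
Compare positions:
  Node 0: index 0 -> 0 (same)
  Node 1: index 1 -> 4 (moved)
  Node 2: index 7 -> 7 (same)
  Node 3: index 2 -> 1 (moved)
  Node 4: index 5 -> 5 (same)
  Node 5: index 3 -> 2 (moved)
  Node 6: index 6 -> 6 (same)
  Node 7: index 4 -> 3 (moved)
Nodes that changed position: 1 3 5 7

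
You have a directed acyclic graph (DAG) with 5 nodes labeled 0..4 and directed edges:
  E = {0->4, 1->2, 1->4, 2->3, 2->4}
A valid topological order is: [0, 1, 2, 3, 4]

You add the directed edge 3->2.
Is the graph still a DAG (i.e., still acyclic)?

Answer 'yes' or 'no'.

Answer: no

Derivation:
Given toposort: [0, 1, 2, 3, 4]
Position of 3: index 3; position of 2: index 2
New edge 3->2: backward (u after v in old order)
Backward edge: old toposort is now invalid. Check if this creates a cycle.
Does 2 already reach 3? Reachable from 2: [2, 3, 4]. YES -> cycle!
Still a DAG? no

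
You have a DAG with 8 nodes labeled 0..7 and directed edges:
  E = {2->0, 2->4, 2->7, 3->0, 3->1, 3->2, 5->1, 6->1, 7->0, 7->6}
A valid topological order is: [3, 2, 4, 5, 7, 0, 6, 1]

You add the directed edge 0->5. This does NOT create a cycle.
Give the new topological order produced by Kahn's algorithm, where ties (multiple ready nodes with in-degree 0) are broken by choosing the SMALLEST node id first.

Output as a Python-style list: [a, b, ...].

Answer: [3, 2, 4, 7, 0, 5, 6, 1]

Derivation:
Old toposort: [3, 2, 4, 5, 7, 0, 6, 1]
Added edge: 0->5
Position of 0 (5) > position of 5 (3). Must reorder: 0 must now come before 5.
Run Kahn's algorithm (break ties by smallest node id):
  initial in-degrees: [3, 3, 1, 0, 1, 1, 1, 1]
  ready (indeg=0): [3]
  pop 3: indeg[0]->2; indeg[1]->2; indeg[2]->0 | ready=[2] | order so far=[3]
  pop 2: indeg[0]->1; indeg[4]->0; indeg[7]->0 | ready=[4, 7] | order so far=[3, 2]
  pop 4: no out-edges | ready=[7] | order so far=[3, 2, 4]
  pop 7: indeg[0]->0; indeg[6]->0 | ready=[0, 6] | order so far=[3, 2, 4, 7]
  pop 0: indeg[5]->0 | ready=[5, 6] | order so far=[3, 2, 4, 7, 0]
  pop 5: indeg[1]->1 | ready=[6] | order so far=[3, 2, 4, 7, 0, 5]
  pop 6: indeg[1]->0 | ready=[1] | order so far=[3, 2, 4, 7, 0, 5, 6]
  pop 1: no out-edges | ready=[] | order so far=[3, 2, 4, 7, 0, 5, 6, 1]
  Result: [3, 2, 4, 7, 0, 5, 6, 1]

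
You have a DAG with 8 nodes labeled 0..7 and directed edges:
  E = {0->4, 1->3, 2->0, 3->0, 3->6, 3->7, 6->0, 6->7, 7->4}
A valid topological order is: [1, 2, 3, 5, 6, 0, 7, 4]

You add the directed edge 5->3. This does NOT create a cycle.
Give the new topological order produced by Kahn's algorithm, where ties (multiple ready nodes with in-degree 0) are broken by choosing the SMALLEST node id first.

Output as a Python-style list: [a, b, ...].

Answer: [1, 2, 5, 3, 6, 0, 7, 4]

Derivation:
Old toposort: [1, 2, 3, 5, 6, 0, 7, 4]
Added edge: 5->3
Position of 5 (3) > position of 3 (2). Must reorder: 5 must now come before 3.
Run Kahn's algorithm (break ties by smallest node id):
  initial in-degrees: [3, 0, 0, 2, 2, 0, 1, 2]
  ready (indeg=0): [1, 2, 5]
  pop 1: indeg[3]->1 | ready=[2, 5] | order so far=[1]
  pop 2: indeg[0]->2 | ready=[5] | order so far=[1, 2]
  pop 5: indeg[3]->0 | ready=[3] | order so far=[1, 2, 5]
  pop 3: indeg[0]->1; indeg[6]->0; indeg[7]->1 | ready=[6] | order so far=[1, 2, 5, 3]
  pop 6: indeg[0]->0; indeg[7]->0 | ready=[0, 7] | order so far=[1, 2, 5, 3, 6]
  pop 0: indeg[4]->1 | ready=[7] | order so far=[1, 2, 5, 3, 6, 0]
  pop 7: indeg[4]->0 | ready=[4] | order so far=[1, 2, 5, 3, 6, 0, 7]
  pop 4: no out-edges | ready=[] | order so far=[1, 2, 5, 3, 6, 0, 7, 4]
  Result: [1, 2, 5, 3, 6, 0, 7, 4]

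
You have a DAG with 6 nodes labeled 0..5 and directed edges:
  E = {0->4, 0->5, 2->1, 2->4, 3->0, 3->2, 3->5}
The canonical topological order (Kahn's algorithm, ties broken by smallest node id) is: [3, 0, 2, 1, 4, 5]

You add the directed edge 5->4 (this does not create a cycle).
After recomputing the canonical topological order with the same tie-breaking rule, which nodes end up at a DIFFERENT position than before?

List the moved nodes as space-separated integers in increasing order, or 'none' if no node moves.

Answer: 4 5

Derivation:
Old toposort: [3, 0, 2, 1, 4, 5]
Added edge 5->4
Recompute Kahn (smallest-id tiebreak):
  initial in-degrees: [1, 1, 1, 0, 3, 2]
  ready (indeg=0): [3]
  pop 3: indeg[0]->0; indeg[2]->0; indeg[5]->1 | ready=[0, 2] | order so far=[3]
  pop 0: indeg[4]->2; indeg[5]->0 | ready=[2, 5] | order so far=[3, 0]
  pop 2: indeg[1]->0; indeg[4]->1 | ready=[1, 5] | order so far=[3, 0, 2]
  pop 1: no out-edges | ready=[5] | order so far=[3, 0, 2, 1]
  pop 5: indeg[4]->0 | ready=[4] | order so far=[3, 0, 2, 1, 5]
  pop 4: no out-edges | ready=[] | order so far=[3, 0, 2, 1, 5, 4]
New canonical toposort: [3, 0, 2, 1, 5, 4]
Compare positions:
  Node 0: index 1 -> 1 (same)
  Node 1: index 3 -> 3 (same)
  Node 2: index 2 -> 2 (same)
  Node 3: index 0 -> 0 (same)
  Node 4: index 4 -> 5 (moved)
  Node 5: index 5 -> 4 (moved)
Nodes that changed position: 4 5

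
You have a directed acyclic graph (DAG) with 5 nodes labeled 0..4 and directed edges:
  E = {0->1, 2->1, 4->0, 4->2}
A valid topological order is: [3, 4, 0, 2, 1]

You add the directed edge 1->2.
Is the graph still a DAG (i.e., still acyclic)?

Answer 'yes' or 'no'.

Answer: no

Derivation:
Given toposort: [3, 4, 0, 2, 1]
Position of 1: index 4; position of 2: index 3
New edge 1->2: backward (u after v in old order)
Backward edge: old toposort is now invalid. Check if this creates a cycle.
Does 2 already reach 1? Reachable from 2: [1, 2]. YES -> cycle!
Still a DAG? no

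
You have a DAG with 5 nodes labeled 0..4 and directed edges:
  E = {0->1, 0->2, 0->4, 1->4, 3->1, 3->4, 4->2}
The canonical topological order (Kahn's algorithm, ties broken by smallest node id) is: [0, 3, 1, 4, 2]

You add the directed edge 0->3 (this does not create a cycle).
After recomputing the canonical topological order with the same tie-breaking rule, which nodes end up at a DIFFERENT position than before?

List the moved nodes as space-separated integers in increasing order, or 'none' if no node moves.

Old toposort: [0, 3, 1, 4, 2]
Added edge 0->3
Recompute Kahn (smallest-id tiebreak):
  initial in-degrees: [0, 2, 2, 1, 3]
  ready (indeg=0): [0]
  pop 0: indeg[1]->1; indeg[2]->1; indeg[3]->0; indeg[4]->2 | ready=[3] | order so far=[0]
  pop 3: indeg[1]->0; indeg[4]->1 | ready=[1] | order so far=[0, 3]
  pop 1: indeg[4]->0 | ready=[4] | order so far=[0, 3, 1]
  pop 4: indeg[2]->0 | ready=[2] | order so far=[0, 3, 1, 4]
  pop 2: no out-edges | ready=[] | order so far=[0, 3, 1, 4, 2]
New canonical toposort: [0, 3, 1, 4, 2]
Compare positions:
  Node 0: index 0 -> 0 (same)
  Node 1: index 2 -> 2 (same)
  Node 2: index 4 -> 4 (same)
  Node 3: index 1 -> 1 (same)
  Node 4: index 3 -> 3 (same)
Nodes that changed position: none

Answer: none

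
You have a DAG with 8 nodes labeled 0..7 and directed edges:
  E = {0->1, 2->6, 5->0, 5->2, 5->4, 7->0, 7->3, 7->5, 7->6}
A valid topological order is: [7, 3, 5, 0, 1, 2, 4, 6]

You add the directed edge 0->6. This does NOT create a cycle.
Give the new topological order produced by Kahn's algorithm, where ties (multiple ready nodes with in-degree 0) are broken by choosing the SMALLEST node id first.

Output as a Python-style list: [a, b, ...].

Old toposort: [7, 3, 5, 0, 1, 2, 4, 6]
Added edge: 0->6
Position of 0 (3) < position of 6 (7). Old order still valid.
Run Kahn's algorithm (break ties by smallest node id):
  initial in-degrees: [2, 1, 1, 1, 1, 1, 3, 0]
  ready (indeg=0): [7]
  pop 7: indeg[0]->1; indeg[3]->0; indeg[5]->0; indeg[6]->2 | ready=[3, 5] | order so far=[7]
  pop 3: no out-edges | ready=[5] | order so far=[7, 3]
  pop 5: indeg[0]->0; indeg[2]->0; indeg[4]->0 | ready=[0, 2, 4] | order so far=[7, 3, 5]
  pop 0: indeg[1]->0; indeg[6]->1 | ready=[1, 2, 4] | order so far=[7, 3, 5, 0]
  pop 1: no out-edges | ready=[2, 4] | order so far=[7, 3, 5, 0, 1]
  pop 2: indeg[6]->0 | ready=[4, 6] | order so far=[7, 3, 5, 0, 1, 2]
  pop 4: no out-edges | ready=[6] | order so far=[7, 3, 5, 0, 1, 2, 4]
  pop 6: no out-edges | ready=[] | order so far=[7, 3, 5, 0, 1, 2, 4, 6]
  Result: [7, 3, 5, 0, 1, 2, 4, 6]

Answer: [7, 3, 5, 0, 1, 2, 4, 6]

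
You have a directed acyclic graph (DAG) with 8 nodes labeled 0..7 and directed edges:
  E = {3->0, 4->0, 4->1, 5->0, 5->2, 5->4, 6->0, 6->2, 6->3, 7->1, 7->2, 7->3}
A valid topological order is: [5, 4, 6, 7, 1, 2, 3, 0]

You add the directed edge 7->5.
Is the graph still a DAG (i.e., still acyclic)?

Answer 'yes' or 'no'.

Answer: yes

Derivation:
Given toposort: [5, 4, 6, 7, 1, 2, 3, 0]
Position of 7: index 3; position of 5: index 0
New edge 7->5: backward (u after v in old order)
Backward edge: old toposort is now invalid. Check if this creates a cycle.
Does 5 already reach 7? Reachable from 5: [0, 1, 2, 4, 5]. NO -> still a DAG (reorder needed).
Still a DAG? yes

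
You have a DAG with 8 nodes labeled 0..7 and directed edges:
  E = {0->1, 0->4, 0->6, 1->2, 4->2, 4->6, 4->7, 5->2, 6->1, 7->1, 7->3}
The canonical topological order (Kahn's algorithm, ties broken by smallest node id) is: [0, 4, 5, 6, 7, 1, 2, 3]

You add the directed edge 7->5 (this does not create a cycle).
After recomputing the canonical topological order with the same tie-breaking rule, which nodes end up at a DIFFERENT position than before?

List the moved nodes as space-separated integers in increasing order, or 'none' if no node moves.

Answer: 1 2 3 5 6 7

Derivation:
Old toposort: [0, 4, 5, 6, 7, 1, 2, 3]
Added edge 7->5
Recompute Kahn (smallest-id tiebreak):
  initial in-degrees: [0, 3, 3, 1, 1, 1, 2, 1]
  ready (indeg=0): [0]
  pop 0: indeg[1]->2; indeg[4]->0; indeg[6]->1 | ready=[4] | order so far=[0]
  pop 4: indeg[2]->2; indeg[6]->0; indeg[7]->0 | ready=[6, 7] | order so far=[0, 4]
  pop 6: indeg[1]->1 | ready=[7] | order so far=[0, 4, 6]
  pop 7: indeg[1]->0; indeg[3]->0; indeg[5]->0 | ready=[1, 3, 5] | order so far=[0, 4, 6, 7]
  pop 1: indeg[2]->1 | ready=[3, 5] | order so far=[0, 4, 6, 7, 1]
  pop 3: no out-edges | ready=[5] | order so far=[0, 4, 6, 7, 1, 3]
  pop 5: indeg[2]->0 | ready=[2] | order so far=[0, 4, 6, 7, 1, 3, 5]
  pop 2: no out-edges | ready=[] | order so far=[0, 4, 6, 7, 1, 3, 5, 2]
New canonical toposort: [0, 4, 6, 7, 1, 3, 5, 2]
Compare positions:
  Node 0: index 0 -> 0 (same)
  Node 1: index 5 -> 4 (moved)
  Node 2: index 6 -> 7 (moved)
  Node 3: index 7 -> 5 (moved)
  Node 4: index 1 -> 1 (same)
  Node 5: index 2 -> 6 (moved)
  Node 6: index 3 -> 2 (moved)
  Node 7: index 4 -> 3 (moved)
Nodes that changed position: 1 2 3 5 6 7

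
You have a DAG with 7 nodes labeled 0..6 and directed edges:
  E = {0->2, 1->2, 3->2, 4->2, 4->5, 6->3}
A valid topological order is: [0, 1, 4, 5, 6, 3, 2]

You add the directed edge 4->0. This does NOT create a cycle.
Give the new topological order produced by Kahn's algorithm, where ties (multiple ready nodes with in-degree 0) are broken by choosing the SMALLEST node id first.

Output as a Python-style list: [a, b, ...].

Old toposort: [0, 1, 4, 5, 6, 3, 2]
Added edge: 4->0
Position of 4 (2) > position of 0 (0). Must reorder: 4 must now come before 0.
Run Kahn's algorithm (break ties by smallest node id):
  initial in-degrees: [1, 0, 4, 1, 0, 1, 0]
  ready (indeg=0): [1, 4, 6]
  pop 1: indeg[2]->3 | ready=[4, 6] | order so far=[1]
  pop 4: indeg[0]->0; indeg[2]->2; indeg[5]->0 | ready=[0, 5, 6] | order so far=[1, 4]
  pop 0: indeg[2]->1 | ready=[5, 6] | order so far=[1, 4, 0]
  pop 5: no out-edges | ready=[6] | order so far=[1, 4, 0, 5]
  pop 6: indeg[3]->0 | ready=[3] | order so far=[1, 4, 0, 5, 6]
  pop 3: indeg[2]->0 | ready=[2] | order so far=[1, 4, 0, 5, 6, 3]
  pop 2: no out-edges | ready=[] | order so far=[1, 4, 0, 5, 6, 3, 2]
  Result: [1, 4, 0, 5, 6, 3, 2]

Answer: [1, 4, 0, 5, 6, 3, 2]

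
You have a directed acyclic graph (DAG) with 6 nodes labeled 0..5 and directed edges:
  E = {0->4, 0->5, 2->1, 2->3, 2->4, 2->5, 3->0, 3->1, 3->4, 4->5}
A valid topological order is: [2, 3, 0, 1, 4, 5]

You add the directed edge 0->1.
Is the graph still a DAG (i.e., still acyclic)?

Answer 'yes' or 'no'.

Given toposort: [2, 3, 0, 1, 4, 5]
Position of 0: index 2; position of 1: index 3
New edge 0->1: forward
Forward edge: respects the existing order. Still a DAG, same toposort still valid.
Still a DAG? yes

Answer: yes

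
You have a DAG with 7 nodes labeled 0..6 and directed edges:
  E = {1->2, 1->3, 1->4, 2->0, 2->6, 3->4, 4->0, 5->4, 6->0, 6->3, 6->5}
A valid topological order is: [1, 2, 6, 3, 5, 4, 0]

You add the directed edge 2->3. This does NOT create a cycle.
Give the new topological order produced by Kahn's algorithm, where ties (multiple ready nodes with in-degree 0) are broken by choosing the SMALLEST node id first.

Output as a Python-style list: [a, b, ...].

Answer: [1, 2, 6, 3, 5, 4, 0]

Derivation:
Old toposort: [1, 2, 6, 3, 5, 4, 0]
Added edge: 2->3
Position of 2 (1) < position of 3 (3). Old order still valid.
Run Kahn's algorithm (break ties by smallest node id):
  initial in-degrees: [3, 0, 1, 3, 3, 1, 1]
  ready (indeg=0): [1]
  pop 1: indeg[2]->0; indeg[3]->2; indeg[4]->2 | ready=[2] | order so far=[1]
  pop 2: indeg[0]->2; indeg[3]->1; indeg[6]->0 | ready=[6] | order so far=[1, 2]
  pop 6: indeg[0]->1; indeg[3]->0; indeg[5]->0 | ready=[3, 5] | order so far=[1, 2, 6]
  pop 3: indeg[4]->1 | ready=[5] | order so far=[1, 2, 6, 3]
  pop 5: indeg[4]->0 | ready=[4] | order so far=[1, 2, 6, 3, 5]
  pop 4: indeg[0]->0 | ready=[0] | order so far=[1, 2, 6, 3, 5, 4]
  pop 0: no out-edges | ready=[] | order so far=[1, 2, 6, 3, 5, 4, 0]
  Result: [1, 2, 6, 3, 5, 4, 0]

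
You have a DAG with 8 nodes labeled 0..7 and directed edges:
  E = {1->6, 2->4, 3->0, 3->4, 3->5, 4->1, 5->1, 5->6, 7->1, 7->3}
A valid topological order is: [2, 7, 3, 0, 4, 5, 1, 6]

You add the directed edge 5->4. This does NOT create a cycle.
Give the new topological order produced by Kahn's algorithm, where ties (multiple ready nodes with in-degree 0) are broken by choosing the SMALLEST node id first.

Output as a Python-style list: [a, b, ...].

Old toposort: [2, 7, 3, 0, 4, 5, 1, 6]
Added edge: 5->4
Position of 5 (5) > position of 4 (4). Must reorder: 5 must now come before 4.
Run Kahn's algorithm (break ties by smallest node id):
  initial in-degrees: [1, 3, 0, 1, 3, 1, 2, 0]
  ready (indeg=0): [2, 7]
  pop 2: indeg[4]->2 | ready=[7] | order so far=[2]
  pop 7: indeg[1]->2; indeg[3]->0 | ready=[3] | order so far=[2, 7]
  pop 3: indeg[0]->0; indeg[4]->1; indeg[5]->0 | ready=[0, 5] | order so far=[2, 7, 3]
  pop 0: no out-edges | ready=[5] | order so far=[2, 7, 3, 0]
  pop 5: indeg[1]->1; indeg[4]->0; indeg[6]->1 | ready=[4] | order so far=[2, 7, 3, 0, 5]
  pop 4: indeg[1]->0 | ready=[1] | order so far=[2, 7, 3, 0, 5, 4]
  pop 1: indeg[6]->0 | ready=[6] | order so far=[2, 7, 3, 0, 5, 4, 1]
  pop 6: no out-edges | ready=[] | order so far=[2, 7, 3, 0, 5, 4, 1, 6]
  Result: [2, 7, 3, 0, 5, 4, 1, 6]

Answer: [2, 7, 3, 0, 5, 4, 1, 6]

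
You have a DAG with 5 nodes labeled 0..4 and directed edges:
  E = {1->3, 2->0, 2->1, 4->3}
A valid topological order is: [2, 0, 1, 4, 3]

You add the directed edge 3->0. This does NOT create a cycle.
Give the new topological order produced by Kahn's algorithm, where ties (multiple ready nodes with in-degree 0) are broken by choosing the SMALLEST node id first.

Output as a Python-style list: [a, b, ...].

Answer: [2, 1, 4, 3, 0]

Derivation:
Old toposort: [2, 0, 1, 4, 3]
Added edge: 3->0
Position of 3 (4) > position of 0 (1). Must reorder: 3 must now come before 0.
Run Kahn's algorithm (break ties by smallest node id):
  initial in-degrees: [2, 1, 0, 2, 0]
  ready (indeg=0): [2, 4]
  pop 2: indeg[0]->1; indeg[1]->0 | ready=[1, 4] | order so far=[2]
  pop 1: indeg[3]->1 | ready=[4] | order so far=[2, 1]
  pop 4: indeg[3]->0 | ready=[3] | order so far=[2, 1, 4]
  pop 3: indeg[0]->0 | ready=[0] | order so far=[2, 1, 4, 3]
  pop 0: no out-edges | ready=[] | order so far=[2, 1, 4, 3, 0]
  Result: [2, 1, 4, 3, 0]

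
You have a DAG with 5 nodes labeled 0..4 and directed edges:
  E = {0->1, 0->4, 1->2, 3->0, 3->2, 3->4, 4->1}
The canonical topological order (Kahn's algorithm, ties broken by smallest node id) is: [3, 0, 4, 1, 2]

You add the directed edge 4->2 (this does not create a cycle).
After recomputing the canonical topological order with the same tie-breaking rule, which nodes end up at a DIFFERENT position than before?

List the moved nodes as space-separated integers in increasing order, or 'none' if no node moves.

Old toposort: [3, 0, 4, 1, 2]
Added edge 4->2
Recompute Kahn (smallest-id tiebreak):
  initial in-degrees: [1, 2, 3, 0, 2]
  ready (indeg=0): [3]
  pop 3: indeg[0]->0; indeg[2]->2; indeg[4]->1 | ready=[0] | order so far=[3]
  pop 0: indeg[1]->1; indeg[4]->0 | ready=[4] | order so far=[3, 0]
  pop 4: indeg[1]->0; indeg[2]->1 | ready=[1] | order so far=[3, 0, 4]
  pop 1: indeg[2]->0 | ready=[2] | order so far=[3, 0, 4, 1]
  pop 2: no out-edges | ready=[] | order so far=[3, 0, 4, 1, 2]
New canonical toposort: [3, 0, 4, 1, 2]
Compare positions:
  Node 0: index 1 -> 1 (same)
  Node 1: index 3 -> 3 (same)
  Node 2: index 4 -> 4 (same)
  Node 3: index 0 -> 0 (same)
  Node 4: index 2 -> 2 (same)
Nodes that changed position: none

Answer: none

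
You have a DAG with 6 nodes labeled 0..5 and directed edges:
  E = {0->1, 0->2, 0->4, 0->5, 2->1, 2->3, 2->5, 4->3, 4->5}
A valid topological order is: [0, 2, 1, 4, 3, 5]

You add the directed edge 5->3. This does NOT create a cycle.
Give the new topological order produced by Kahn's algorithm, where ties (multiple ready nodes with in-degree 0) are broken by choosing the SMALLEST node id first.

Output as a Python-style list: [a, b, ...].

Old toposort: [0, 2, 1, 4, 3, 5]
Added edge: 5->3
Position of 5 (5) > position of 3 (4). Must reorder: 5 must now come before 3.
Run Kahn's algorithm (break ties by smallest node id):
  initial in-degrees: [0, 2, 1, 3, 1, 3]
  ready (indeg=0): [0]
  pop 0: indeg[1]->1; indeg[2]->0; indeg[4]->0; indeg[5]->2 | ready=[2, 4] | order so far=[0]
  pop 2: indeg[1]->0; indeg[3]->2; indeg[5]->1 | ready=[1, 4] | order so far=[0, 2]
  pop 1: no out-edges | ready=[4] | order so far=[0, 2, 1]
  pop 4: indeg[3]->1; indeg[5]->0 | ready=[5] | order so far=[0, 2, 1, 4]
  pop 5: indeg[3]->0 | ready=[3] | order so far=[0, 2, 1, 4, 5]
  pop 3: no out-edges | ready=[] | order so far=[0, 2, 1, 4, 5, 3]
  Result: [0, 2, 1, 4, 5, 3]

Answer: [0, 2, 1, 4, 5, 3]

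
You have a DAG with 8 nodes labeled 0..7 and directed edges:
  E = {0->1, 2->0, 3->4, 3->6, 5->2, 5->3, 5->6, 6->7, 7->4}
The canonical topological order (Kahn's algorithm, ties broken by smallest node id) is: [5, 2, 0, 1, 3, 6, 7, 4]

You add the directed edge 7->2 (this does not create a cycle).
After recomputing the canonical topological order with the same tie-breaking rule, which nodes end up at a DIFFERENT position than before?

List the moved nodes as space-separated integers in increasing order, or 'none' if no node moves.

Answer: 0 1 2 3 6 7

Derivation:
Old toposort: [5, 2, 0, 1, 3, 6, 7, 4]
Added edge 7->2
Recompute Kahn (smallest-id tiebreak):
  initial in-degrees: [1, 1, 2, 1, 2, 0, 2, 1]
  ready (indeg=0): [5]
  pop 5: indeg[2]->1; indeg[3]->0; indeg[6]->1 | ready=[3] | order so far=[5]
  pop 3: indeg[4]->1; indeg[6]->0 | ready=[6] | order so far=[5, 3]
  pop 6: indeg[7]->0 | ready=[7] | order so far=[5, 3, 6]
  pop 7: indeg[2]->0; indeg[4]->0 | ready=[2, 4] | order so far=[5, 3, 6, 7]
  pop 2: indeg[0]->0 | ready=[0, 4] | order so far=[5, 3, 6, 7, 2]
  pop 0: indeg[1]->0 | ready=[1, 4] | order so far=[5, 3, 6, 7, 2, 0]
  pop 1: no out-edges | ready=[4] | order so far=[5, 3, 6, 7, 2, 0, 1]
  pop 4: no out-edges | ready=[] | order so far=[5, 3, 6, 7, 2, 0, 1, 4]
New canonical toposort: [5, 3, 6, 7, 2, 0, 1, 4]
Compare positions:
  Node 0: index 2 -> 5 (moved)
  Node 1: index 3 -> 6 (moved)
  Node 2: index 1 -> 4 (moved)
  Node 3: index 4 -> 1 (moved)
  Node 4: index 7 -> 7 (same)
  Node 5: index 0 -> 0 (same)
  Node 6: index 5 -> 2 (moved)
  Node 7: index 6 -> 3 (moved)
Nodes that changed position: 0 1 2 3 6 7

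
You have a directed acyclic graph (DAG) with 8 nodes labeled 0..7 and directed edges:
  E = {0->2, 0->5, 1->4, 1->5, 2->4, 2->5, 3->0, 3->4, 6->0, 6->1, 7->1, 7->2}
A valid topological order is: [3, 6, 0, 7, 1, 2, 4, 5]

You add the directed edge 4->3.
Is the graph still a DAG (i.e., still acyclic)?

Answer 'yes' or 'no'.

Answer: no

Derivation:
Given toposort: [3, 6, 0, 7, 1, 2, 4, 5]
Position of 4: index 6; position of 3: index 0
New edge 4->3: backward (u after v in old order)
Backward edge: old toposort is now invalid. Check if this creates a cycle.
Does 3 already reach 4? Reachable from 3: [0, 2, 3, 4, 5]. YES -> cycle!
Still a DAG? no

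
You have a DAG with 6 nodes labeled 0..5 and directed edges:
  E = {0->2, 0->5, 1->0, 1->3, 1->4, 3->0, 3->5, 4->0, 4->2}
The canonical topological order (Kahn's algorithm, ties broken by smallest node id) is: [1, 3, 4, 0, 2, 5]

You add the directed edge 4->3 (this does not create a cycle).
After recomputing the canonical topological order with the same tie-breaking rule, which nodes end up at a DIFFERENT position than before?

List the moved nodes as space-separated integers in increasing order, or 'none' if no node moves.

Answer: 3 4

Derivation:
Old toposort: [1, 3, 4, 0, 2, 5]
Added edge 4->3
Recompute Kahn (smallest-id tiebreak):
  initial in-degrees: [3, 0, 2, 2, 1, 2]
  ready (indeg=0): [1]
  pop 1: indeg[0]->2; indeg[3]->1; indeg[4]->0 | ready=[4] | order so far=[1]
  pop 4: indeg[0]->1; indeg[2]->1; indeg[3]->0 | ready=[3] | order so far=[1, 4]
  pop 3: indeg[0]->0; indeg[5]->1 | ready=[0] | order so far=[1, 4, 3]
  pop 0: indeg[2]->0; indeg[5]->0 | ready=[2, 5] | order so far=[1, 4, 3, 0]
  pop 2: no out-edges | ready=[5] | order so far=[1, 4, 3, 0, 2]
  pop 5: no out-edges | ready=[] | order so far=[1, 4, 3, 0, 2, 5]
New canonical toposort: [1, 4, 3, 0, 2, 5]
Compare positions:
  Node 0: index 3 -> 3 (same)
  Node 1: index 0 -> 0 (same)
  Node 2: index 4 -> 4 (same)
  Node 3: index 1 -> 2 (moved)
  Node 4: index 2 -> 1 (moved)
  Node 5: index 5 -> 5 (same)
Nodes that changed position: 3 4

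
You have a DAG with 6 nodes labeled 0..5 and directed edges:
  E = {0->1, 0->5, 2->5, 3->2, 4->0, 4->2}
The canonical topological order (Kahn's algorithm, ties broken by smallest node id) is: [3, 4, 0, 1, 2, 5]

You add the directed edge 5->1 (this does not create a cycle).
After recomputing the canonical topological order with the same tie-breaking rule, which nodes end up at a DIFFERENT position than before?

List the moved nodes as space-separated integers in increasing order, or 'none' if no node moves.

Old toposort: [3, 4, 0, 1, 2, 5]
Added edge 5->1
Recompute Kahn (smallest-id tiebreak):
  initial in-degrees: [1, 2, 2, 0, 0, 2]
  ready (indeg=0): [3, 4]
  pop 3: indeg[2]->1 | ready=[4] | order so far=[3]
  pop 4: indeg[0]->0; indeg[2]->0 | ready=[0, 2] | order so far=[3, 4]
  pop 0: indeg[1]->1; indeg[5]->1 | ready=[2] | order so far=[3, 4, 0]
  pop 2: indeg[5]->0 | ready=[5] | order so far=[3, 4, 0, 2]
  pop 5: indeg[1]->0 | ready=[1] | order so far=[3, 4, 0, 2, 5]
  pop 1: no out-edges | ready=[] | order so far=[3, 4, 0, 2, 5, 1]
New canonical toposort: [3, 4, 0, 2, 5, 1]
Compare positions:
  Node 0: index 2 -> 2 (same)
  Node 1: index 3 -> 5 (moved)
  Node 2: index 4 -> 3 (moved)
  Node 3: index 0 -> 0 (same)
  Node 4: index 1 -> 1 (same)
  Node 5: index 5 -> 4 (moved)
Nodes that changed position: 1 2 5

Answer: 1 2 5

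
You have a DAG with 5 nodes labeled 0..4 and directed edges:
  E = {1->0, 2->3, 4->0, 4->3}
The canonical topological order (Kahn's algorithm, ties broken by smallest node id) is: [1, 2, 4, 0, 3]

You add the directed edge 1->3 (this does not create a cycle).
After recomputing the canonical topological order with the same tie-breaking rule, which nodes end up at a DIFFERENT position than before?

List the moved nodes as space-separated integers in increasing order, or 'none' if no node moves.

Old toposort: [1, 2, 4, 0, 3]
Added edge 1->3
Recompute Kahn (smallest-id tiebreak):
  initial in-degrees: [2, 0, 0, 3, 0]
  ready (indeg=0): [1, 2, 4]
  pop 1: indeg[0]->1; indeg[3]->2 | ready=[2, 4] | order so far=[1]
  pop 2: indeg[3]->1 | ready=[4] | order so far=[1, 2]
  pop 4: indeg[0]->0; indeg[3]->0 | ready=[0, 3] | order so far=[1, 2, 4]
  pop 0: no out-edges | ready=[3] | order so far=[1, 2, 4, 0]
  pop 3: no out-edges | ready=[] | order so far=[1, 2, 4, 0, 3]
New canonical toposort: [1, 2, 4, 0, 3]
Compare positions:
  Node 0: index 3 -> 3 (same)
  Node 1: index 0 -> 0 (same)
  Node 2: index 1 -> 1 (same)
  Node 3: index 4 -> 4 (same)
  Node 4: index 2 -> 2 (same)
Nodes that changed position: none

Answer: none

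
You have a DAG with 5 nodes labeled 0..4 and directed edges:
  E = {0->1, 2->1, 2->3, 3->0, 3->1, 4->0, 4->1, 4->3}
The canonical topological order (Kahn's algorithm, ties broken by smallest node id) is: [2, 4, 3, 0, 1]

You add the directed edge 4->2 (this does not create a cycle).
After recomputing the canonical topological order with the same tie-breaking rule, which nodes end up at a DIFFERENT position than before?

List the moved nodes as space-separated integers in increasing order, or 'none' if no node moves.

Answer: 2 4

Derivation:
Old toposort: [2, 4, 3, 0, 1]
Added edge 4->2
Recompute Kahn (smallest-id tiebreak):
  initial in-degrees: [2, 4, 1, 2, 0]
  ready (indeg=0): [4]
  pop 4: indeg[0]->1; indeg[1]->3; indeg[2]->0; indeg[3]->1 | ready=[2] | order so far=[4]
  pop 2: indeg[1]->2; indeg[3]->0 | ready=[3] | order so far=[4, 2]
  pop 3: indeg[0]->0; indeg[1]->1 | ready=[0] | order so far=[4, 2, 3]
  pop 0: indeg[1]->0 | ready=[1] | order so far=[4, 2, 3, 0]
  pop 1: no out-edges | ready=[] | order so far=[4, 2, 3, 0, 1]
New canonical toposort: [4, 2, 3, 0, 1]
Compare positions:
  Node 0: index 3 -> 3 (same)
  Node 1: index 4 -> 4 (same)
  Node 2: index 0 -> 1 (moved)
  Node 3: index 2 -> 2 (same)
  Node 4: index 1 -> 0 (moved)
Nodes that changed position: 2 4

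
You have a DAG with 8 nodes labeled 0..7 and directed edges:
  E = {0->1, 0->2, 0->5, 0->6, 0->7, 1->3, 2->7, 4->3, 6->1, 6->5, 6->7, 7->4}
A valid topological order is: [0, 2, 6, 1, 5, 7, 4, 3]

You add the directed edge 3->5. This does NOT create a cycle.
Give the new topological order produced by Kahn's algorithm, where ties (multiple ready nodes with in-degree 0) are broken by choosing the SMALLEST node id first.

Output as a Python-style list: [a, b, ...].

Answer: [0, 2, 6, 1, 7, 4, 3, 5]

Derivation:
Old toposort: [0, 2, 6, 1, 5, 7, 4, 3]
Added edge: 3->5
Position of 3 (7) > position of 5 (4). Must reorder: 3 must now come before 5.
Run Kahn's algorithm (break ties by smallest node id):
  initial in-degrees: [0, 2, 1, 2, 1, 3, 1, 3]
  ready (indeg=0): [0]
  pop 0: indeg[1]->1; indeg[2]->0; indeg[5]->2; indeg[6]->0; indeg[7]->2 | ready=[2, 6] | order so far=[0]
  pop 2: indeg[7]->1 | ready=[6] | order so far=[0, 2]
  pop 6: indeg[1]->0; indeg[5]->1; indeg[7]->0 | ready=[1, 7] | order so far=[0, 2, 6]
  pop 1: indeg[3]->1 | ready=[7] | order so far=[0, 2, 6, 1]
  pop 7: indeg[4]->0 | ready=[4] | order so far=[0, 2, 6, 1, 7]
  pop 4: indeg[3]->0 | ready=[3] | order so far=[0, 2, 6, 1, 7, 4]
  pop 3: indeg[5]->0 | ready=[5] | order so far=[0, 2, 6, 1, 7, 4, 3]
  pop 5: no out-edges | ready=[] | order so far=[0, 2, 6, 1, 7, 4, 3, 5]
  Result: [0, 2, 6, 1, 7, 4, 3, 5]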